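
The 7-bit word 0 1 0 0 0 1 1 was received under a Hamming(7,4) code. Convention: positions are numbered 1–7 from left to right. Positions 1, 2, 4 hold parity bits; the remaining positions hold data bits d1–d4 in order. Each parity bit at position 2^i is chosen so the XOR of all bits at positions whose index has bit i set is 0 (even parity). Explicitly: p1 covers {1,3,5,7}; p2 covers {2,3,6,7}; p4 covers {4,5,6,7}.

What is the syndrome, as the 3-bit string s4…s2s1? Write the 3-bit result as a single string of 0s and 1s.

s1 (pos 1,3,5,7): 0⊕0⊕0⊕1 = 1
s2 (pos 2,3,6,7): 1⊕0⊕1⊕1 = 1
s4 (pos 4,5,6,7): 0⊕0⊕1⊕1 = 0
Syndrome s4…s1 = 011 → error at position 3.

011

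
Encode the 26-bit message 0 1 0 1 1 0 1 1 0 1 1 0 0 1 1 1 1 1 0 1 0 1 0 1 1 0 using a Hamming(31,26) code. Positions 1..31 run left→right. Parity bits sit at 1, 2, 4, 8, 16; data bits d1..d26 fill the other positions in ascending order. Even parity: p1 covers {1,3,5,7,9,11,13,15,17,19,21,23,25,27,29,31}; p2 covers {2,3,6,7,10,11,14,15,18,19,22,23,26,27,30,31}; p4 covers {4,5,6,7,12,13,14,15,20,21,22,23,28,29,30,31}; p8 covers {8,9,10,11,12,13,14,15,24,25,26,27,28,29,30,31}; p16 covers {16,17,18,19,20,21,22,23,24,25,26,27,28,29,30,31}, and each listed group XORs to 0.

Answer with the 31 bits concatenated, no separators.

1101101110110111001111101010110

Place data at non-parity positions: p1 p2 0 p4 1 0 1 p8 1 0 1 1 0 1 1 p16 0 0 1 1 1 1 1 0 1 0 1 0 1 1 0
p1 (pos 1,3,5,7,9,11,13,15,17,19,21,23,25,27,29,31): XOR of data positions = 0⊕1⊕1⊕1⊕1⊕0⊕1⊕0⊕1⊕1⊕1⊕1⊕1⊕1⊕0 = 1
p2 (pos 2,3,6,7,10,11,14,15,18,19,22,23,26,27,30,31): XOR of data positions = 0⊕0⊕1⊕0⊕1⊕1⊕1⊕0⊕1⊕1⊕1⊕0⊕1⊕1⊕0 = 1
p4 (pos 4,5,6,7,12,13,14,15,20,21,22,23,28,29,30,31): XOR of data positions = 1⊕0⊕1⊕1⊕0⊕1⊕1⊕1⊕1⊕1⊕1⊕0⊕1⊕1⊕0 = 1
p8 (pos 8,9,10,11,12,13,14,15,24,25,26,27,28,29,30,31): XOR of data positions = 1⊕0⊕1⊕1⊕0⊕1⊕1⊕0⊕1⊕0⊕1⊕0⊕1⊕1⊕0 = 1
p16 (pos 16,17,18,19,20,21,22,23,24,25,26,27,28,29,30,31): XOR of data positions = 0⊕0⊕1⊕1⊕1⊕1⊕1⊕0⊕1⊕0⊕1⊕0⊕1⊕1⊕0 = 1
Codeword: 1101101110110111001111101010110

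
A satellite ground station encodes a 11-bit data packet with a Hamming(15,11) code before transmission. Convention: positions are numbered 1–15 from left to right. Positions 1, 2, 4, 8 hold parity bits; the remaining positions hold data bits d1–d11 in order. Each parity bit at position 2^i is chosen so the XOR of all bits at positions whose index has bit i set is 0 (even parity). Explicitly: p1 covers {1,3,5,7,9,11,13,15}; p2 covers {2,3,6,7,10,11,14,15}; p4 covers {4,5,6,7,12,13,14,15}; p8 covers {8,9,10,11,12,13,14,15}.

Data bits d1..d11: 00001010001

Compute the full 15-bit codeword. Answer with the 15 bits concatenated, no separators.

100100011010001

Place data at non-parity positions: p1 p2 0 p4 0 0 0 p8 1 0 1 0 0 0 1
p1 (pos 1,3,5,7,9,11,13,15): XOR of data positions = 0⊕0⊕0⊕1⊕1⊕0⊕1 = 1
p2 (pos 2,3,6,7,10,11,14,15): XOR of data positions = 0⊕0⊕0⊕0⊕1⊕0⊕1 = 0
p4 (pos 4,5,6,7,12,13,14,15): XOR of data positions = 0⊕0⊕0⊕0⊕0⊕0⊕1 = 1
p8 (pos 8,9,10,11,12,13,14,15): XOR of data positions = 1⊕0⊕1⊕0⊕0⊕0⊕1 = 1
Codeword: 100100011010001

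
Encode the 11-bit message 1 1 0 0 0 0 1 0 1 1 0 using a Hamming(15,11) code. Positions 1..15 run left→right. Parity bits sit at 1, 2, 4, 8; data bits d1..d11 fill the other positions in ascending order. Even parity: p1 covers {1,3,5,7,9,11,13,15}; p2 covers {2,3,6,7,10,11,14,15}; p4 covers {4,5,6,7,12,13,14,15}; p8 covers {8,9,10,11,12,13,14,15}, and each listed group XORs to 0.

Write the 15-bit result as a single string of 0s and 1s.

011110010010110

Place data at non-parity positions: p1 p2 1 p4 1 0 0 p8 0 0 1 0 1 1 0
p1 (pos 1,3,5,7,9,11,13,15): XOR of data positions = 1⊕1⊕0⊕0⊕1⊕1⊕0 = 0
p2 (pos 2,3,6,7,10,11,14,15): XOR of data positions = 1⊕0⊕0⊕0⊕1⊕1⊕0 = 1
p4 (pos 4,5,6,7,12,13,14,15): XOR of data positions = 1⊕0⊕0⊕0⊕1⊕1⊕0 = 1
p8 (pos 8,9,10,11,12,13,14,15): XOR of data positions = 0⊕0⊕1⊕0⊕1⊕1⊕0 = 1
Codeword: 011110010010110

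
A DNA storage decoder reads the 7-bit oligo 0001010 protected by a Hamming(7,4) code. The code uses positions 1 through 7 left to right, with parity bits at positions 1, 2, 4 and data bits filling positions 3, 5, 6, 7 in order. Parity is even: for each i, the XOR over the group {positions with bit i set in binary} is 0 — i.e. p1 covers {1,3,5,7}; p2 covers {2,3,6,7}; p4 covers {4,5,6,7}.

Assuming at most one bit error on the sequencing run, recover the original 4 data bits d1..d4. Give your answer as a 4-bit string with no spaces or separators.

s1 (pos 1,3,5,7): 0⊕0⊕0⊕0 = 0
s2 (pos 2,3,6,7): 0⊕0⊕1⊕0 = 1
s4 (pos 4,5,6,7): 1⊕0⊕1⊕0 = 0
Syndrome s4…s1 = 010 → error at position 2.
Flip position 2: 0001010 → 0101010
Read data bits from positions 3,5,6,7: 0010

0010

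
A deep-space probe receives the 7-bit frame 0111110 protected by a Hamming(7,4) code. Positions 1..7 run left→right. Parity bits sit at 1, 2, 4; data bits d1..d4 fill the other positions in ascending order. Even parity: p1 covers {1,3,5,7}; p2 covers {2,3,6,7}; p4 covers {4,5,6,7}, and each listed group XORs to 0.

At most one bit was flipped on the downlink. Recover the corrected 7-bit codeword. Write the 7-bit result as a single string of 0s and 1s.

s1 (pos 1,3,5,7): 0⊕1⊕1⊕0 = 0
s2 (pos 2,3,6,7): 1⊕1⊕1⊕0 = 1
s4 (pos 4,5,6,7): 1⊕1⊕1⊕0 = 1
Syndrome s4…s1 = 110 → error at position 6.
Flip position 6: 0111110 → 0111100

0111100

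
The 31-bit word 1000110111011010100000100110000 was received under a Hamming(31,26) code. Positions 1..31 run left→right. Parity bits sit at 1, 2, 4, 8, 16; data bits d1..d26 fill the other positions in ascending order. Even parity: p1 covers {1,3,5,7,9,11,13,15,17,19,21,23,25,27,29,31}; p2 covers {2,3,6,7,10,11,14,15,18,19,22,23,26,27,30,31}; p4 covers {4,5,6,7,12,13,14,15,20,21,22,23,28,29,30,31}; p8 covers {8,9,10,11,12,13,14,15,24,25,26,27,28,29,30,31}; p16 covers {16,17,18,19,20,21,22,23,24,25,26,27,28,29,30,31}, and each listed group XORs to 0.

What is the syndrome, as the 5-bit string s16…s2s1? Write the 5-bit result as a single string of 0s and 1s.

00000

s1 (pos 1,3,5,7,9,11,13,15,17,19,21,23,25,27,29,31): 1⊕0⊕1⊕0⊕1⊕0⊕1⊕1⊕1⊕0⊕0⊕1⊕0⊕1⊕0⊕0 = 0
s2 (pos 2,3,6,7,10,11,14,15,18,19,22,23,26,27,30,31): 0⊕0⊕1⊕0⊕1⊕0⊕0⊕1⊕0⊕0⊕0⊕1⊕1⊕1⊕0⊕0 = 0
s4 (pos 4,5,6,7,12,13,14,15,20,21,22,23,28,29,30,31): 0⊕1⊕1⊕0⊕1⊕1⊕0⊕1⊕0⊕0⊕0⊕1⊕0⊕0⊕0⊕0 = 0
s8 (pos 8,9,10,11,12,13,14,15,24,25,26,27,28,29,30,31): 1⊕1⊕1⊕0⊕1⊕1⊕0⊕1⊕0⊕0⊕1⊕1⊕0⊕0⊕0⊕0 = 0
s16 (pos 16,17,18,19,20,21,22,23,24,25,26,27,28,29,30,31): 0⊕1⊕0⊕0⊕0⊕0⊕0⊕1⊕0⊕0⊕1⊕1⊕0⊕0⊕0⊕0 = 0
Syndrome s16…s1 = 00000 → no error.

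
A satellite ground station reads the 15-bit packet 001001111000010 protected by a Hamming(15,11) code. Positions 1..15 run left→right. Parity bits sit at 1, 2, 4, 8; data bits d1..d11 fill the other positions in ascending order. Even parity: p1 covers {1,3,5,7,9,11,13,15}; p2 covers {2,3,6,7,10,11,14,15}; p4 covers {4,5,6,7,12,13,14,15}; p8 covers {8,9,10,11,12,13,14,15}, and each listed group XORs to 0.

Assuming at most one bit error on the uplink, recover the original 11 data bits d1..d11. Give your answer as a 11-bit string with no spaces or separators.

10111000110

s1 (pos 1,3,5,7,9,11,13,15): 0⊕1⊕0⊕1⊕1⊕0⊕0⊕0 = 1
s2 (pos 2,3,6,7,10,11,14,15): 0⊕1⊕1⊕1⊕0⊕0⊕1⊕0 = 0
s4 (pos 4,5,6,7,12,13,14,15): 0⊕0⊕1⊕1⊕0⊕0⊕1⊕0 = 1
s8 (pos 8,9,10,11,12,13,14,15): 1⊕1⊕0⊕0⊕0⊕0⊕1⊕0 = 1
Syndrome s8…s1 = 1101 → error at position 13.
Flip position 13: 001001111000010 → 001001111000110
Read data bits from positions 3,5,6,7,9,10,11,12,13,14,15: 10111000110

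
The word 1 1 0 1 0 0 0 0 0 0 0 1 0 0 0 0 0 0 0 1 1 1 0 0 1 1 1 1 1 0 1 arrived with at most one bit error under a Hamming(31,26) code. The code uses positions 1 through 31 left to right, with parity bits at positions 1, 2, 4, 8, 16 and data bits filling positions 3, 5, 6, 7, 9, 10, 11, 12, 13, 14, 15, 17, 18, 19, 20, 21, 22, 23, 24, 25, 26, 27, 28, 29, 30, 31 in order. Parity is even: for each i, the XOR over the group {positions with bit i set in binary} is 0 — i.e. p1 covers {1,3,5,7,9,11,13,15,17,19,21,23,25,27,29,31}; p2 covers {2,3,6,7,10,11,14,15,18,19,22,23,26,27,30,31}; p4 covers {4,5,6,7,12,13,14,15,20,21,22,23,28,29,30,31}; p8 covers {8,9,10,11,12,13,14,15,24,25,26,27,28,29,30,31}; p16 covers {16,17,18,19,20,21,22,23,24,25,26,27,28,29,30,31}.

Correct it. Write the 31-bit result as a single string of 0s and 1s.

1101000000010000000111001011101

s1 (pos 1,3,5,7,9,11,13,15,17,19,21,23,25,27,29,31): 1⊕0⊕0⊕0⊕0⊕0⊕0⊕0⊕0⊕0⊕1⊕0⊕1⊕1⊕1⊕1 = 0
s2 (pos 2,3,6,7,10,11,14,15,18,19,22,23,26,27,30,31): 1⊕0⊕0⊕0⊕0⊕0⊕0⊕0⊕0⊕0⊕1⊕0⊕1⊕1⊕0⊕1 = 1
s4 (pos 4,5,6,7,12,13,14,15,20,21,22,23,28,29,30,31): 1⊕0⊕0⊕0⊕1⊕0⊕0⊕0⊕1⊕1⊕1⊕0⊕1⊕1⊕0⊕1 = 0
s8 (pos 8,9,10,11,12,13,14,15,24,25,26,27,28,29,30,31): 0⊕0⊕0⊕0⊕1⊕0⊕0⊕0⊕0⊕1⊕1⊕1⊕1⊕1⊕0⊕1 = 1
s16 (pos 16,17,18,19,20,21,22,23,24,25,26,27,28,29,30,31): 0⊕0⊕0⊕0⊕1⊕1⊕1⊕0⊕0⊕1⊕1⊕1⊕1⊕1⊕0⊕1 = 1
Syndrome s16…s1 = 11010 → error at position 26.
Flip position 26: 1101000000010000000111001111101 → 1101000000010000000111001011101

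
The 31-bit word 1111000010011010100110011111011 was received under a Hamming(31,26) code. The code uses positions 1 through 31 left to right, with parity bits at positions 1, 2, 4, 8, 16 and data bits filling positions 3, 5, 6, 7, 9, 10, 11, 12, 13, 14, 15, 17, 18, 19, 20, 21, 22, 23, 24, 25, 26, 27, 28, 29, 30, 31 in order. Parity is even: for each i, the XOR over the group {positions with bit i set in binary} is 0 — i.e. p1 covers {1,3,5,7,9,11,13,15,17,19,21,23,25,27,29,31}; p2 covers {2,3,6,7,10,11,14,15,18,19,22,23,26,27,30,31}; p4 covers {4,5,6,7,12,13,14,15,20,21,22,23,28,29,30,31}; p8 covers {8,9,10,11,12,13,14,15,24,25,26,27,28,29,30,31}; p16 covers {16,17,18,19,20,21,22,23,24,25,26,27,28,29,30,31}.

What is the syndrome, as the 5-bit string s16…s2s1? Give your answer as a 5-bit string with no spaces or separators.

01110

s1 (pos 1,3,5,7,9,11,13,15,17,19,21,23,25,27,29,31): 1⊕1⊕0⊕0⊕1⊕0⊕1⊕1⊕1⊕0⊕1⊕0⊕1⊕1⊕0⊕1 = 0
s2 (pos 2,3,6,7,10,11,14,15,18,19,22,23,26,27,30,31): 1⊕1⊕0⊕0⊕0⊕0⊕0⊕1⊕0⊕0⊕0⊕0⊕1⊕1⊕1⊕1 = 1
s4 (pos 4,5,6,7,12,13,14,15,20,21,22,23,28,29,30,31): 1⊕0⊕0⊕0⊕1⊕1⊕0⊕1⊕1⊕1⊕0⊕0⊕1⊕0⊕1⊕1 = 1
s8 (pos 8,9,10,11,12,13,14,15,24,25,26,27,28,29,30,31): 0⊕1⊕0⊕0⊕1⊕1⊕0⊕1⊕1⊕1⊕1⊕1⊕1⊕0⊕1⊕1 = 1
s16 (pos 16,17,18,19,20,21,22,23,24,25,26,27,28,29,30,31): 0⊕1⊕0⊕0⊕1⊕1⊕0⊕0⊕1⊕1⊕1⊕1⊕1⊕0⊕1⊕1 = 0
Syndrome s16…s1 = 01110 → error at position 14.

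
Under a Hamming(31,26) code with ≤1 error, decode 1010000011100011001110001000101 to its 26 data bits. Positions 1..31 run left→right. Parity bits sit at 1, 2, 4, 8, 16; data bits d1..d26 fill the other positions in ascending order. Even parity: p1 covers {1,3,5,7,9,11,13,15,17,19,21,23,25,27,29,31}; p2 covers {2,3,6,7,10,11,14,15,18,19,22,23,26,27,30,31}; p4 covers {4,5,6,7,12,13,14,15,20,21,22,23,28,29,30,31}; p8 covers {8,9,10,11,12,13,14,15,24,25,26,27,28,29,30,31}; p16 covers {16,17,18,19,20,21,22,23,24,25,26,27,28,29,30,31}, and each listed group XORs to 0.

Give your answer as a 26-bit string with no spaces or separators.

s1 (pos 1,3,5,7,9,11,13,15,17,19,21,23,25,27,29,31): 1⊕1⊕0⊕0⊕1⊕1⊕0⊕1⊕0⊕1⊕1⊕0⊕1⊕0⊕1⊕1 = 0
s2 (pos 2,3,6,7,10,11,14,15,18,19,22,23,26,27,30,31): 0⊕1⊕0⊕0⊕1⊕1⊕0⊕1⊕0⊕1⊕0⊕0⊕0⊕0⊕0⊕1 = 0
s4 (pos 4,5,6,7,12,13,14,15,20,21,22,23,28,29,30,31): 0⊕0⊕0⊕0⊕0⊕0⊕0⊕1⊕1⊕1⊕0⊕0⊕0⊕1⊕0⊕1 = 1
s8 (pos 8,9,10,11,12,13,14,15,24,25,26,27,28,29,30,31): 0⊕1⊕1⊕1⊕0⊕0⊕0⊕1⊕0⊕1⊕0⊕0⊕0⊕1⊕0⊕1 = 1
s16 (pos 16,17,18,19,20,21,22,23,24,25,26,27,28,29,30,31): 1⊕0⊕0⊕1⊕1⊕1⊕0⊕0⊕0⊕1⊕0⊕0⊕0⊕1⊕0⊕1 = 1
Syndrome s16…s1 = 11100 → error at position 28.
Flip position 28: 1010000011100011001110001000101 → 1010000011100011001110001001101
Read data bits from positions 3,5,6,7,9,10,11,12,13,14,15,17,18,19,20,21,22,23,24,25,26,27,28,29,30,31: 10001110001001110001001101

10001110001001110001001101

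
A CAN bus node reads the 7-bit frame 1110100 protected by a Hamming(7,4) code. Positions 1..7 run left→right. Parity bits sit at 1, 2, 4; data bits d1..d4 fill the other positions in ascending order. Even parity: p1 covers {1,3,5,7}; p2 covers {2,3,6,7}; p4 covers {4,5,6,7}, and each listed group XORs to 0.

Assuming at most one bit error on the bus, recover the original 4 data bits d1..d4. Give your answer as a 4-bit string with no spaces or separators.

s1 (pos 1,3,5,7): 1⊕1⊕1⊕0 = 1
s2 (pos 2,3,6,7): 1⊕1⊕0⊕0 = 0
s4 (pos 4,5,6,7): 0⊕1⊕0⊕0 = 1
Syndrome s4…s1 = 101 → error at position 5.
Flip position 5: 1110100 → 1110000
Read data bits from positions 3,5,6,7: 1000

1000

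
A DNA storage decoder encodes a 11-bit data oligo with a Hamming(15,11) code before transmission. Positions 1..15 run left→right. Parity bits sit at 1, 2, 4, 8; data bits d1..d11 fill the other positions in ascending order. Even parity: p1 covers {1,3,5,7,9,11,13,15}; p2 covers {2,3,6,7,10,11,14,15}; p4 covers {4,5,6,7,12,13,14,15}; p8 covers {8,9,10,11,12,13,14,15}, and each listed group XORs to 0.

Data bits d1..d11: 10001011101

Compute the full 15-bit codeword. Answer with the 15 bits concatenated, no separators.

Place data at non-parity positions: p1 p2 1 p4 0 0 0 p8 1 0 1 1 1 0 1
p1 (pos 1,3,5,7,9,11,13,15): XOR of data positions = 1⊕0⊕0⊕1⊕1⊕1⊕1 = 1
p2 (pos 2,3,6,7,10,11,14,15): XOR of data positions = 1⊕0⊕0⊕0⊕1⊕0⊕1 = 1
p4 (pos 4,5,6,7,12,13,14,15): XOR of data positions = 0⊕0⊕0⊕1⊕1⊕0⊕1 = 1
p8 (pos 8,9,10,11,12,13,14,15): XOR of data positions = 1⊕0⊕1⊕1⊕1⊕0⊕1 = 1
Codeword: 111100011011101

111100011011101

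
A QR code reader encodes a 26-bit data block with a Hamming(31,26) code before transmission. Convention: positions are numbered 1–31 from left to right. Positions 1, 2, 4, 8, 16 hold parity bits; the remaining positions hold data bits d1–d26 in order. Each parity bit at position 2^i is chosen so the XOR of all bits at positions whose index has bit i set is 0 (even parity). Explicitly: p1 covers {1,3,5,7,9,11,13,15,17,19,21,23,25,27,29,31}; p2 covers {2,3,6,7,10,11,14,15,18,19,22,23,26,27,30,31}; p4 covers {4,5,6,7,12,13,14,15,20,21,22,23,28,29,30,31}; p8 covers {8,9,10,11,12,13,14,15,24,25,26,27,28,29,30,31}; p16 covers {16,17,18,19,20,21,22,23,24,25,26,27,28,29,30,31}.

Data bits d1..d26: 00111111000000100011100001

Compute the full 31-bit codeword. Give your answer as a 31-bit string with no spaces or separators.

Place data at non-parity positions: p1 p2 0 p4 0 1 1 p8 1 1 1 1 0 0 0 p16 0 0 0 1 0 0 0 1 1 1 0 0 0 0 1
p1 (pos 1,3,5,7,9,11,13,15,17,19,21,23,25,27,29,31): XOR of data positions = 0⊕0⊕1⊕1⊕1⊕0⊕0⊕0⊕0⊕0⊕0⊕1⊕0⊕0⊕1 = 1
p2 (pos 2,3,6,7,10,11,14,15,18,19,22,23,26,27,30,31): XOR of data positions = 0⊕1⊕1⊕1⊕1⊕0⊕0⊕0⊕0⊕0⊕0⊕1⊕0⊕0⊕1 = 0
p4 (pos 4,5,6,7,12,13,14,15,20,21,22,23,28,29,30,31): XOR of data positions = 0⊕1⊕1⊕1⊕0⊕0⊕0⊕1⊕0⊕0⊕0⊕0⊕0⊕0⊕1 = 1
p8 (pos 8,9,10,11,12,13,14,15,24,25,26,27,28,29,30,31): XOR of data positions = 1⊕1⊕1⊕1⊕0⊕0⊕0⊕1⊕1⊕1⊕0⊕0⊕0⊕0⊕1 = 0
p16 (pos 16,17,18,19,20,21,22,23,24,25,26,27,28,29,30,31): XOR of data positions = 0⊕0⊕0⊕1⊕0⊕0⊕0⊕1⊕1⊕1⊕0⊕0⊕0⊕0⊕1 = 1
Codeword: 1001011011110001000100011100001

1001011011110001000100011100001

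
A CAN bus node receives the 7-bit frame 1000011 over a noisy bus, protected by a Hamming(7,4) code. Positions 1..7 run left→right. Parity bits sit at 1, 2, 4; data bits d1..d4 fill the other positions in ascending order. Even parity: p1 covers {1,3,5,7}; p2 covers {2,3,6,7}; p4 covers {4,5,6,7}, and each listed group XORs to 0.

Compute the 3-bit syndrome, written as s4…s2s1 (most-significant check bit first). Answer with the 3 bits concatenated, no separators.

000

s1 (pos 1,3,5,7): 1⊕0⊕0⊕1 = 0
s2 (pos 2,3,6,7): 0⊕0⊕1⊕1 = 0
s4 (pos 4,5,6,7): 0⊕0⊕1⊕1 = 0
Syndrome s4…s1 = 000 → no error.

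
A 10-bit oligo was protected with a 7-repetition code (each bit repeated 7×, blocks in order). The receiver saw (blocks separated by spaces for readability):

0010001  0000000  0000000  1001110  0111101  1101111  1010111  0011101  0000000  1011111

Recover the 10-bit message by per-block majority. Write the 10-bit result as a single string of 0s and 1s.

0001111101

Block 1 (0010001): 2 ones → 0
Block 2 (0000000): 0 ones → 0
Block 3 (0000000): 0 ones → 0
Block 4 (1001110): 4 ones → 1
Block 5 (0111101): 5 ones → 1
Block 6 (1101111): 6 ones → 1
Block 7 (1010111): 5 ones → 1
Block 8 (0011101): 4 ones → 1
Block 9 (0000000): 0 ones → 0
Block 10 (1011111): 6 ones → 1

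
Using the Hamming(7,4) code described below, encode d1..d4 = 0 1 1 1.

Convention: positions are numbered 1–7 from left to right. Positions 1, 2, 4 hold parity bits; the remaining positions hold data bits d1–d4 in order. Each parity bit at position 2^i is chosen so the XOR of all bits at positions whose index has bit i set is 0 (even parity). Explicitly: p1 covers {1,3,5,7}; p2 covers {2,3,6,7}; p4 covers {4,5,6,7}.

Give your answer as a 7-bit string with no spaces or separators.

0001111

Place data at non-parity positions: p1 p2 0 p4 1 1 1
p1 (pos 1,3,5,7): XOR of data positions = 0⊕1⊕1 = 0
p2 (pos 2,3,6,7): XOR of data positions = 0⊕1⊕1 = 0
p4 (pos 4,5,6,7): XOR of data positions = 1⊕1⊕1 = 1
Codeword: 0001111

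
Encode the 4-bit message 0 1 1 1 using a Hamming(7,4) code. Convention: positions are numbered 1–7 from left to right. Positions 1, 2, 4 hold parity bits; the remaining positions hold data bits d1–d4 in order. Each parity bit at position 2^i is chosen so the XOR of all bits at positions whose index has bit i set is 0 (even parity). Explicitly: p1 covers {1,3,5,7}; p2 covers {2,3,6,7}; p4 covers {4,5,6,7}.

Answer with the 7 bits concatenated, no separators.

0001111

Place data at non-parity positions: p1 p2 0 p4 1 1 1
p1 (pos 1,3,5,7): XOR of data positions = 0⊕1⊕1 = 0
p2 (pos 2,3,6,7): XOR of data positions = 0⊕1⊕1 = 0
p4 (pos 4,5,6,7): XOR of data positions = 1⊕1⊕1 = 1
Codeword: 0001111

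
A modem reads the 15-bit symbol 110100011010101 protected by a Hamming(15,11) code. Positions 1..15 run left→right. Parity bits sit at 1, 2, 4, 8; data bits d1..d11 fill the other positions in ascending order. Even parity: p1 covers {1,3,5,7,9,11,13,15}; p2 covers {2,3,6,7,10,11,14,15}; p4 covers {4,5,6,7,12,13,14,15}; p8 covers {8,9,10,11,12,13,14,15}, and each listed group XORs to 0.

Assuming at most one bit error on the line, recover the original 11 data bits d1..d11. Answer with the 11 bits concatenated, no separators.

00001010100

s1 (pos 1,3,5,7,9,11,13,15): 1⊕0⊕0⊕0⊕1⊕1⊕1⊕1 = 1
s2 (pos 2,3,6,7,10,11,14,15): 1⊕0⊕0⊕0⊕0⊕1⊕0⊕1 = 1
s4 (pos 4,5,6,7,12,13,14,15): 1⊕0⊕0⊕0⊕0⊕1⊕0⊕1 = 1
s8 (pos 8,9,10,11,12,13,14,15): 1⊕1⊕0⊕1⊕0⊕1⊕0⊕1 = 1
Syndrome s8…s1 = 1111 → error at position 15.
Flip position 15: 110100011010101 → 110100011010100
Read data bits from positions 3,5,6,7,9,10,11,12,13,14,15: 00001010100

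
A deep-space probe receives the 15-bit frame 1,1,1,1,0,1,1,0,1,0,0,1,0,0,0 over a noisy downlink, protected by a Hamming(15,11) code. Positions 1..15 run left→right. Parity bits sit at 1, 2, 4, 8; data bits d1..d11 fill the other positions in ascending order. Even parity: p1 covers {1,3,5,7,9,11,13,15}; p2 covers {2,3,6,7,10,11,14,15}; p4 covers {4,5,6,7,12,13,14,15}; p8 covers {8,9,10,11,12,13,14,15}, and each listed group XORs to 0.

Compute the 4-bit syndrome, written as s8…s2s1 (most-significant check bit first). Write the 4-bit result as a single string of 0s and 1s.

0000

s1 (pos 1,3,5,7,9,11,13,15): 1⊕1⊕0⊕1⊕1⊕0⊕0⊕0 = 0
s2 (pos 2,3,6,7,10,11,14,15): 1⊕1⊕1⊕1⊕0⊕0⊕0⊕0 = 0
s4 (pos 4,5,6,7,12,13,14,15): 1⊕0⊕1⊕1⊕1⊕0⊕0⊕0 = 0
s8 (pos 8,9,10,11,12,13,14,15): 0⊕1⊕0⊕0⊕1⊕0⊕0⊕0 = 0
Syndrome s8…s1 = 0000 → no error.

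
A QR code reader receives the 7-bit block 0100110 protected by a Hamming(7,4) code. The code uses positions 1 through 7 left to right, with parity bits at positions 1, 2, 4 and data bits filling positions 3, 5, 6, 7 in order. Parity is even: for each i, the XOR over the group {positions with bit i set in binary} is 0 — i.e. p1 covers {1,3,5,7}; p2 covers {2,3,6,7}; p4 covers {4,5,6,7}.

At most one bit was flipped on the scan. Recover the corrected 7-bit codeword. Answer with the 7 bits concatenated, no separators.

1100110

s1 (pos 1,3,5,7): 0⊕0⊕1⊕0 = 1
s2 (pos 2,3,6,7): 1⊕0⊕1⊕0 = 0
s4 (pos 4,5,6,7): 0⊕1⊕1⊕0 = 0
Syndrome s4…s1 = 001 → error at position 1.
Flip position 1: 0100110 → 1100110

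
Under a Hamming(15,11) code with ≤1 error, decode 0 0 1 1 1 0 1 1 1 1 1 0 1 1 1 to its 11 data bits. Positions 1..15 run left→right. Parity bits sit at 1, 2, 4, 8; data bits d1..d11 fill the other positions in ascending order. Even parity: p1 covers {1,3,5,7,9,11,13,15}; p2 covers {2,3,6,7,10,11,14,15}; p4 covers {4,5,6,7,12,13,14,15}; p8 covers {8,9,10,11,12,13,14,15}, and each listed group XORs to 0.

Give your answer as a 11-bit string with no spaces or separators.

s1 (pos 1,3,5,7,9,11,13,15): 0⊕1⊕1⊕1⊕1⊕1⊕1⊕1 = 1
s2 (pos 2,3,6,7,10,11,14,15): 0⊕1⊕0⊕1⊕1⊕1⊕1⊕1 = 0
s4 (pos 4,5,6,7,12,13,14,15): 1⊕1⊕0⊕1⊕0⊕1⊕1⊕1 = 0
s8 (pos 8,9,10,11,12,13,14,15): 1⊕1⊕1⊕1⊕0⊕1⊕1⊕1 = 1
Syndrome s8…s1 = 1001 → error at position 9.
Flip position 9: 001110111110111 → 001110110110111
Read data bits from positions 3,5,6,7,9,10,11,12,13,14,15: 11010110111

11010110111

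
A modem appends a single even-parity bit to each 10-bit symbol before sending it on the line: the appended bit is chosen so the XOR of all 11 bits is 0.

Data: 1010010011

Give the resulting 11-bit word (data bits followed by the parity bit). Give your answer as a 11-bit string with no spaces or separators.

XOR of the 10 data bits: 1⊕0⊕1⊕0⊕0⊕1⊕0⊕0⊕1⊕1 = 1
Parity bit = 1 (so all 11 bits XOR to 0).

10100100111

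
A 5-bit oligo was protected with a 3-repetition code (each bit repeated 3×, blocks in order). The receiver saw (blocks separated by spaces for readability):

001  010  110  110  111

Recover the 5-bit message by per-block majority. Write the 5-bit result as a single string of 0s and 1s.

00111

Block 1 (001): 1 one → 0
Block 2 (010): 1 one → 0
Block 3 (110): 2 ones → 1
Block 4 (110): 2 ones → 1
Block 5 (111): 3 ones → 1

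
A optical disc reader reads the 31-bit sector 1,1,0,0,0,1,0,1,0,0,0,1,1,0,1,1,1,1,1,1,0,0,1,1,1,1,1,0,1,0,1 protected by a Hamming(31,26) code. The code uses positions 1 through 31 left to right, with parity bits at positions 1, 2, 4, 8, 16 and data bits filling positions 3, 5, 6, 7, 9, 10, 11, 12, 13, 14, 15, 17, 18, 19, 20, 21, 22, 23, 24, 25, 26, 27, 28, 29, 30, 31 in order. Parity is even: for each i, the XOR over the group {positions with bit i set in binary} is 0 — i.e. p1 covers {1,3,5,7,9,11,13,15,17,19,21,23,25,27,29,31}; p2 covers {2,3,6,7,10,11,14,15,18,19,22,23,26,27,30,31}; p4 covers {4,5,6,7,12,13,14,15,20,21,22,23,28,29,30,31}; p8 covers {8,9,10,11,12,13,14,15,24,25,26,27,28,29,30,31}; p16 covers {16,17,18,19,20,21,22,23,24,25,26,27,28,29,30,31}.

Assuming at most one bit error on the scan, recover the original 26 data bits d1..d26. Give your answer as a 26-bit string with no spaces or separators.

00100001101111100111110101

s1 (pos 1,3,5,7,9,11,13,15,17,19,21,23,25,27,29,31): 1⊕0⊕0⊕0⊕0⊕0⊕1⊕1⊕1⊕1⊕0⊕1⊕1⊕1⊕1⊕1 = 0
s2 (pos 2,3,6,7,10,11,14,15,18,19,22,23,26,27,30,31): 1⊕0⊕1⊕0⊕0⊕0⊕0⊕1⊕1⊕1⊕0⊕1⊕1⊕1⊕0⊕1 = 1
s4 (pos 4,5,6,7,12,13,14,15,20,21,22,23,28,29,30,31): 0⊕0⊕1⊕0⊕1⊕1⊕0⊕1⊕1⊕0⊕0⊕1⊕0⊕1⊕0⊕1 = 0
s8 (pos 8,9,10,11,12,13,14,15,24,25,26,27,28,29,30,31): 1⊕0⊕0⊕0⊕1⊕1⊕0⊕1⊕1⊕1⊕1⊕1⊕0⊕1⊕0⊕1 = 0
s16 (pos 16,17,18,19,20,21,22,23,24,25,26,27,28,29,30,31): 1⊕1⊕1⊕1⊕1⊕0⊕0⊕1⊕1⊕1⊕1⊕1⊕0⊕1⊕0⊕1 = 0
Syndrome s16…s1 = 00010 → error at position 2.
Flip position 2: 1100010100011011111100111110101 → 1000010100011011111100111110101
Read data bits from positions 3,5,6,7,9,10,11,12,13,14,15,17,18,19,20,21,22,23,24,25,26,27,28,29,30,31: 00100001101111100111110101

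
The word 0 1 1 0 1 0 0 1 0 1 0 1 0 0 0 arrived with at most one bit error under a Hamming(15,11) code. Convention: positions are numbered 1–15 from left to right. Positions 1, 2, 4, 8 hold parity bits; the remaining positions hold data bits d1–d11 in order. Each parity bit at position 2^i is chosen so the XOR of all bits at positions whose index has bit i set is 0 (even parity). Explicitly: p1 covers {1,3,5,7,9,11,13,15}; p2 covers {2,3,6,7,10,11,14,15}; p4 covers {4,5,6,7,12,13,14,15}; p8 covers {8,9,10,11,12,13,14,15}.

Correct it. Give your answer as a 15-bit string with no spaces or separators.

s1 (pos 1,3,5,7,9,11,13,15): 0⊕1⊕1⊕0⊕0⊕0⊕0⊕0 = 0
s2 (pos 2,3,6,7,10,11,14,15): 1⊕1⊕0⊕0⊕1⊕0⊕0⊕0 = 1
s4 (pos 4,5,6,7,12,13,14,15): 0⊕1⊕0⊕0⊕1⊕0⊕0⊕0 = 0
s8 (pos 8,9,10,11,12,13,14,15): 1⊕0⊕1⊕0⊕1⊕0⊕0⊕0 = 1
Syndrome s8…s1 = 1010 → error at position 10.
Flip position 10: 011010010101000 → 011010010001000

011010010001000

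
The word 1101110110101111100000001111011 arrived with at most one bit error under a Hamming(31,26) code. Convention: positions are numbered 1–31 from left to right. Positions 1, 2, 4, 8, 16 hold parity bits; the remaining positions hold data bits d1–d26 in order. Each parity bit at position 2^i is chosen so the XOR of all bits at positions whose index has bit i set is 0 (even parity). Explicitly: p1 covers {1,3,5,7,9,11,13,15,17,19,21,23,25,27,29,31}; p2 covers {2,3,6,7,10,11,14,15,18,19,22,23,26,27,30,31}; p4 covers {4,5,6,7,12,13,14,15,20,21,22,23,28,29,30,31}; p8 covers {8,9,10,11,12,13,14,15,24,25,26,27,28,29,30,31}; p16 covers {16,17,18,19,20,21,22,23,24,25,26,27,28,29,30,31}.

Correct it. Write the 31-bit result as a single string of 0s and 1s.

1101100110101111100000001111011

s1 (pos 1,3,5,7,9,11,13,15,17,19,21,23,25,27,29,31): 1⊕0⊕1⊕0⊕1⊕1⊕1⊕1⊕1⊕0⊕0⊕0⊕1⊕1⊕0⊕1 = 0
s2 (pos 2,3,6,7,10,11,14,15,18,19,22,23,26,27,30,31): 1⊕0⊕1⊕0⊕0⊕1⊕1⊕1⊕0⊕0⊕0⊕0⊕1⊕1⊕1⊕1 = 1
s4 (pos 4,5,6,7,12,13,14,15,20,21,22,23,28,29,30,31): 1⊕1⊕1⊕0⊕0⊕1⊕1⊕1⊕0⊕0⊕0⊕0⊕1⊕0⊕1⊕1 = 1
s8 (pos 8,9,10,11,12,13,14,15,24,25,26,27,28,29,30,31): 1⊕1⊕0⊕1⊕0⊕1⊕1⊕1⊕0⊕1⊕1⊕1⊕1⊕0⊕1⊕1 = 0
s16 (pos 16,17,18,19,20,21,22,23,24,25,26,27,28,29,30,31): 1⊕1⊕0⊕0⊕0⊕0⊕0⊕0⊕0⊕1⊕1⊕1⊕1⊕0⊕1⊕1 = 0
Syndrome s16…s1 = 00110 → error at position 6.
Flip position 6: 1101110110101111100000001111011 → 1101100110101111100000001111011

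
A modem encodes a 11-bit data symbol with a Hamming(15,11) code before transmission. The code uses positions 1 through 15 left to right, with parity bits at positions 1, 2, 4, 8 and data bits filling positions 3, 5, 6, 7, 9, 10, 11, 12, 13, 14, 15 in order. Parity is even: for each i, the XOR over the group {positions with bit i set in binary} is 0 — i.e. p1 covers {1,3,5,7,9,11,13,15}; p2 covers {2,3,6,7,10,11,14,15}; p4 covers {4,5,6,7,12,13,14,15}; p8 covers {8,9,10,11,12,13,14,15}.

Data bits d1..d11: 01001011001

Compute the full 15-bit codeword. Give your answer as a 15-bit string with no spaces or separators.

000110001011001

Place data at non-parity positions: p1 p2 0 p4 1 0 0 p8 1 0 1 1 0 0 1
p1 (pos 1,3,5,7,9,11,13,15): XOR of data positions = 0⊕1⊕0⊕1⊕1⊕0⊕1 = 0
p2 (pos 2,3,6,7,10,11,14,15): XOR of data positions = 0⊕0⊕0⊕0⊕1⊕0⊕1 = 0
p4 (pos 4,5,6,7,12,13,14,15): XOR of data positions = 1⊕0⊕0⊕1⊕0⊕0⊕1 = 1
p8 (pos 8,9,10,11,12,13,14,15): XOR of data positions = 1⊕0⊕1⊕1⊕0⊕0⊕1 = 0
Codeword: 000110001011001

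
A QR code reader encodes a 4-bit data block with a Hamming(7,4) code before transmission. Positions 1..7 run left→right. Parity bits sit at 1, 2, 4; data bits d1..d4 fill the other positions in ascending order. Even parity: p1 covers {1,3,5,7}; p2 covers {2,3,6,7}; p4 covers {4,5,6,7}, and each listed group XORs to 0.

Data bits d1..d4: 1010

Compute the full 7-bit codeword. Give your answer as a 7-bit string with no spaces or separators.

Place data at non-parity positions: p1 p2 1 p4 0 1 0
p1 (pos 1,3,5,7): XOR of data positions = 1⊕0⊕0 = 1
p2 (pos 2,3,6,7): XOR of data positions = 1⊕1⊕0 = 0
p4 (pos 4,5,6,7): XOR of data positions = 0⊕1⊕0 = 1
Codeword: 1011010

1011010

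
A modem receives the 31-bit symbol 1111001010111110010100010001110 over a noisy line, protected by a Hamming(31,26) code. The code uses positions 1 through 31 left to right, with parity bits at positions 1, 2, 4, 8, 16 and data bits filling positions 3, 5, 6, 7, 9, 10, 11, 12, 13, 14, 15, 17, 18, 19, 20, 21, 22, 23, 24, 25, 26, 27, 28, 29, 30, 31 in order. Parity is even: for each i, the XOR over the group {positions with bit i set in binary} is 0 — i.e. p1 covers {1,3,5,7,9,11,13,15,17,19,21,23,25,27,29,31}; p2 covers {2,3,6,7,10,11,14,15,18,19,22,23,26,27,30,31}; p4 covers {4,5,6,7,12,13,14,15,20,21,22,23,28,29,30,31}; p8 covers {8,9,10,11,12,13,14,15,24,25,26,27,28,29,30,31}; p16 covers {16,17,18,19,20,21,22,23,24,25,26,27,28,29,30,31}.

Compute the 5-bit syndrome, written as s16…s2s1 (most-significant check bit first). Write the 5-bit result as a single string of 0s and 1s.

s1 (pos 1,3,5,7,9,11,13,15,17,19,21,23,25,27,29,31): 1⊕1⊕0⊕1⊕1⊕1⊕1⊕1⊕0⊕0⊕0⊕0⊕0⊕0⊕1⊕0 = 0
s2 (pos 2,3,6,7,10,11,14,15,18,19,22,23,26,27,30,31): 1⊕1⊕0⊕1⊕0⊕1⊕1⊕1⊕1⊕0⊕0⊕0⊕0⊕0⊕1⊕0 = 0
s4 (pos 4,5,6,7,12,13,14,15,20,21,22,23,28,29,30,31): 1⊕0⊕0⊕1⊕1⊕1⊕1⊕1⊕1⊕0⊕0⊕0⊕1⊕1⊕1⊕0 = 0
s8 (pos 8,9,10,11,12,13,14,15,24,25,26,27,28,29,30,31): 0⊕1⊕0⊕1⊕1⊕1⊕1⊕1⊕1⊕0⊕0⊕0⊕1⊕1⊕1⊕0 = 0
s16 (pos 16,17,18,19,20,21,22,23,24,25,26,27,28,29,30,31): 0⊕0⊕1⊕0⊕1⊕0⊕0⊕0⊕1⊕0⊕0⊕0⊕1⊕1⊕1⊕0 = 0
Syndrome s16…s1 = 00000 → no error.

00000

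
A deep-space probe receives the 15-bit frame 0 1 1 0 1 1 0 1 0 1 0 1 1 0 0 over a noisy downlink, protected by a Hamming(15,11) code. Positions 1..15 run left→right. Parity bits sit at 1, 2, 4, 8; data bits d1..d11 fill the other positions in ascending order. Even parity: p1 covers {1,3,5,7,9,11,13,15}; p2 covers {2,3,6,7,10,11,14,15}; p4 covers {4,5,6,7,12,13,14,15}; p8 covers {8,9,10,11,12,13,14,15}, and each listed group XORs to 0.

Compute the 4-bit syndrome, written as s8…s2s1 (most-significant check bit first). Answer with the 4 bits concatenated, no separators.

0001

s1 (pos 1,3,5,7,9,11,13,15): 0⊕1⊕1⊕0⊕0⊕0⊕1⊕0 = 1
s2 (pos 2,3,6,7,10,11,14,15): 1⊕1⊕1⊕0⊕1⊕0⊕0⊕0 = 0
s4 (pos 4,5,6,7,12,13,14,15): 0⊕1⊕1⊕0⊕1⊕1⊕0⊕0 = 0
s8 (pos 8,9,10,11,12,13,14,15): 1⊕0⊕1⊕0⊕1⊕1⊕0⊕0 = 0
Syndrome s8…s1 = 0001 → error at position 1.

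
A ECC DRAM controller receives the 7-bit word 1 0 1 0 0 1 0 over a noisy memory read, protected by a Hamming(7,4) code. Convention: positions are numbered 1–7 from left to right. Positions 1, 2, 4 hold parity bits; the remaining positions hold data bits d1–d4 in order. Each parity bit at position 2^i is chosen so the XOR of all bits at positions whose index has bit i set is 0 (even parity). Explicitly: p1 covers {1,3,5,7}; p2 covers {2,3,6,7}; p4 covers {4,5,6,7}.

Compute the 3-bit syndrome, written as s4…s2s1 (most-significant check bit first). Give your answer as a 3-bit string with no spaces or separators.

s1 (pos 1,3,5,7): 1⊕1⊕0⊕0 = 0
s2 (pos 2,3,6,7): 0⊕1⊕1⊕0 = 0
s4 (pos 4,5,6,7): 0⊕0⊕1⊕0 = 1
Syndrome s4…s1 = 100 → error at position 4.

100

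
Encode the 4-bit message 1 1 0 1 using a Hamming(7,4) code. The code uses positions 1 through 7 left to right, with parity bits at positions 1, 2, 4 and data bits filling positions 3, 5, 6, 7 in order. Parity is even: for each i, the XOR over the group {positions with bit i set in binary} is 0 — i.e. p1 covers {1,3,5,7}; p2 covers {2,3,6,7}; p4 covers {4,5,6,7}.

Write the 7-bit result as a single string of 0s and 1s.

1010101

Place data at non-parity positions: p1 p2 1 p4 1 0 1
p1 (pos 1,3,5,7): XOR of data positions = 1⊕1⊕1 = 1
p2 (pos 2,3,6,7): XOR of data positions = 1⊕0⊕1 = 0
p4 (pos 4,5,6,7): XOR of data positions = 1⊕0⊕1 = 0
Codeword: 1010101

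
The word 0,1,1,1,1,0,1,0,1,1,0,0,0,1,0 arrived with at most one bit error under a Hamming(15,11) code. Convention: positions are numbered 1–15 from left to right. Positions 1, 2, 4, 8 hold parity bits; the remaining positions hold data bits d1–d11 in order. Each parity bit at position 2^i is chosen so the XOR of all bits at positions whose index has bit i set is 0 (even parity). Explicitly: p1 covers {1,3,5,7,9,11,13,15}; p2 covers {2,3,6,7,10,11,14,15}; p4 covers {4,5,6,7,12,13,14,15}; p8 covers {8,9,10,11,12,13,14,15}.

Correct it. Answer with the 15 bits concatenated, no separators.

s1 (pos 1,3,5,7,9,11,13,15): 0⊕1⊕1⊕1⊕1⊕0⊕0⊕0 = 0
s2 (pos 2,3,6,7,10,11,14,15): 1⊕1⊕0⊕1⊕1⊕0⊕1⊕0 = 1
s4 (pos 4,5,6,7,12,13,14,15): 1⊕1⊕0⊕1⊕0⊕0⊕1⊕0 = 0
s8 (pos 8,9,10,11,12,13,14,15): 0⊕1⊕1⊕0⊕0⊕0⊕1⊕0 = 1
Syndrome s8…s1 = 1010 → error at position 10.
Flip position 10: 011110101100010 → 011110101000010

011110101000010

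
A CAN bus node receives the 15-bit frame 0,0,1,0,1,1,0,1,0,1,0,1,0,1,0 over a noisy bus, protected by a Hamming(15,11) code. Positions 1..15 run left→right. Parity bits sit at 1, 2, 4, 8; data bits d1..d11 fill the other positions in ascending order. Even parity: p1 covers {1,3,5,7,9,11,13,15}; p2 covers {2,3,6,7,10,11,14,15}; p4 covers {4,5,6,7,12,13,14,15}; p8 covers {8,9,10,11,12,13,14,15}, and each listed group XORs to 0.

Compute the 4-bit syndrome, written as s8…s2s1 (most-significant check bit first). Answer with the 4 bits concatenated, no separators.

0000

s1 (pos 1,3,5,7,9,11,13,15): 0⊕1⊕1⊕0⊕0⊕0⊕0⊕0 = 0
s2 (pos 2,3,6,7,10,11,14,15): 0⊕1⊕1⊕0⊕1⊕0⊕1⊕0 = 0
s4 (pos 4,5,6,7,12,13,14,15): 0⊕1⊕1⊕0⊕1⊕0⊕1⊕0 = 0
s8 (pos 8,9,10,11,12,13,14,15): 1⊕0⊕1⊕0⊕1⊕0⊕1⊕0 = 0
Syndrome s8…s1 = 0000 → no error.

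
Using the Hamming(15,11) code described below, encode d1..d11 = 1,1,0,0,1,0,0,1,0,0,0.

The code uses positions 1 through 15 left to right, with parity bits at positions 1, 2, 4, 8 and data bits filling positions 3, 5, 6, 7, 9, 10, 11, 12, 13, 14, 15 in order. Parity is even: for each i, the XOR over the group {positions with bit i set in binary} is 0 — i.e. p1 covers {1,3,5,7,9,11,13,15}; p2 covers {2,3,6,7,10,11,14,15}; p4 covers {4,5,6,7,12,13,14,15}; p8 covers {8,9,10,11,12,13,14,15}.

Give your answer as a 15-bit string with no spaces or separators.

Place data at non-parity positions: p1 p2 1 p4 1 0 0 p8 1 0 0 1 0 0 0
p1 (pos 1,3,5,7,9,11,13,15): XOR of data positions = 1⊕1⊕0⊕1⊕0⊕0⊕0 = 1
p2 (pos 2,3,6,7,10,11,14,15): XOR of data positions = 1⊕0⊕0⊕0⊕0⊕0⊕0 = 1
p4 (pos 4,5,6,7,12,13,14,15): XOR of data positions = 1⊕0⊕0⊕1⊕0⊕0⊕0 = 0
p8 (pos 8,9,10,11,12,13,14,15): XOR of data positions = 1⊕0⊕0⊕1⊕0⊕0⊕0 = 0
Codeword: 111010001001000

111010001001000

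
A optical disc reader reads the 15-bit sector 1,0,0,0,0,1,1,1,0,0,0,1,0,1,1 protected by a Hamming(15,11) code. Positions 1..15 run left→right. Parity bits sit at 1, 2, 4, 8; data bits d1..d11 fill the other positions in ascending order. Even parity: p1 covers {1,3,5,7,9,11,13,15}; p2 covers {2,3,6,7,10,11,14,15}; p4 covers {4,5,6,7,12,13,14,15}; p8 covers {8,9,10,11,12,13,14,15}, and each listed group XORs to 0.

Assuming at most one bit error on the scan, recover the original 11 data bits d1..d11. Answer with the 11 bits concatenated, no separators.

01110001011

s1 (pos 1,3,5,7,9,11,13,15): 1⊕0⊕0⊕1⊕0⊕0⊕0⊕1 = 1
s2 (pos 2,3,6,7,10,11,14,15): 0⊕0⊕1⊕1⊕0⊕0⊕1⊕1 = 0
s4 (pos 4,5,6,7,12,13,14,15): 0⊕0⊕1⊕1⊕1⊕0⊕1⊕1 = 1
s8 (pos 8,9,10,11,12,13,14,15): 1⊕0⊕0⊕0⊕1⊕0⊕1⊕1 = 0
Syndrome s8…s1 = 0101 → error at position 5.
Flip position 5: 100001110001011 → 100011110001011
Read data bits from positions 3,5,6,7,9,10,11,12,13,14,15: 01110001011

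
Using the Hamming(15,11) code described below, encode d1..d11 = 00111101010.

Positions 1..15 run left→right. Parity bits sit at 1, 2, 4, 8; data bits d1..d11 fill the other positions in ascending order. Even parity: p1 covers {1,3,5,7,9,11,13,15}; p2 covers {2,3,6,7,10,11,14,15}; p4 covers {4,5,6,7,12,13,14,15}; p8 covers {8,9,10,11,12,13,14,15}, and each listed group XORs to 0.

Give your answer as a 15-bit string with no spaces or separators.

000001101101010

Place data at non-parity positions: p1 p2 0 p4 0 1 1 p8 1 1 0 1 0 1 0
p1 (pos 1,3,5,7,9,11,13,15): XOR of data positions = 0⊕0⊕1⊕1⊕0⊕0⊕0 = 0
p2 (pos 2,3,6,7,10,11,14,15): XOR of data positions = 0⊕1⊕1⊕1⊕0⊕1⊕0 = 0
p4 (pos 4,5,6,7,12,13,14,15): XOR of data positions = 0⊕1⊕1⊕1⊕0⊕1⊕0 = 0
p8 (pos 8,9,10,11,12,13,14,15): XOR of data positions = 1⊕1⊕0⊕1⊕0⊕1⊕0 = 0
Codeword: 000001101101010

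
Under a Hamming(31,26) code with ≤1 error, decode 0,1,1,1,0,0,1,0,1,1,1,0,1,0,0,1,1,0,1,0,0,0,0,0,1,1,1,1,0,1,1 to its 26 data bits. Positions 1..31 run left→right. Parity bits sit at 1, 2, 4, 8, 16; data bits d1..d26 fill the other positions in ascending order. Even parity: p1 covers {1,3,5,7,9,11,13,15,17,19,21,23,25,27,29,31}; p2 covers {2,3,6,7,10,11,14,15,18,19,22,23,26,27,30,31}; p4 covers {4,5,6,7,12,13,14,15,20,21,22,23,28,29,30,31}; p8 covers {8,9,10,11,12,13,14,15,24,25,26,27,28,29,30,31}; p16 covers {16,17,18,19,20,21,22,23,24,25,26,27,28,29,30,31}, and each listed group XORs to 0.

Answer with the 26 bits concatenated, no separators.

10011110100101000001111011

s1 (pos 1,3,5,7,9,11,13,15,17,19,21,23,25,27,29,31): 0⊕1⊕0⊕1⊕1⊕1⊕1⊕0⊕1⊕1⊕0⊕0⊕1⊕1⊕0⊕1 = 0
s2 (pos 2,3,6,7,10,11,14,15,18,19,22,23,26,27,30,31): 1⊕1⊕0⊕1⊕1⊕1⊕0⊕0⊕0⊕1⊕0⊕0⊕1⊕1⊕1⊕1 = 0
s4 (pos 4,5,6,7,12,13,14,15,20,21,22,23,28,29,30,31): 1⊕0⊕0⊕1⊕0⊕1⊕0⊕0⊕0⊕0⊕0⊕0⊕1⊕0⊕1⊕1 = 0
s8 (pos 8,9,10,11,12,13,14,15,24,25,26,27,28,29,30,31): 0⊕1⊕1⊕1⊕0⊕1⊕0⊕0⊕0⊕1⊕1⊕1⊕1⊕0⊕1⊕1 = 0
s16 (pos 16,17,18,19,20,21,22,23,24,25,26,27,28,29,30,31): 1⊕1⊕0⊕1⊕0⊕0⊕0⊕0⊕0⊕1⊕1⊕1⊕1⊕0⊕1⊕1 = 1
Syndrome s16…s1 = 10000 → error at position 16.
Flip position 16: 0111001011101001101000001111011 → 0111001011101000101000001111011
Read data bits from positions 3,5,6,7,9,10,11,12,13,14,15,17,18,19,20,21,22,23,24,25,26,27,28,29,30,31: 10011110100101000001111011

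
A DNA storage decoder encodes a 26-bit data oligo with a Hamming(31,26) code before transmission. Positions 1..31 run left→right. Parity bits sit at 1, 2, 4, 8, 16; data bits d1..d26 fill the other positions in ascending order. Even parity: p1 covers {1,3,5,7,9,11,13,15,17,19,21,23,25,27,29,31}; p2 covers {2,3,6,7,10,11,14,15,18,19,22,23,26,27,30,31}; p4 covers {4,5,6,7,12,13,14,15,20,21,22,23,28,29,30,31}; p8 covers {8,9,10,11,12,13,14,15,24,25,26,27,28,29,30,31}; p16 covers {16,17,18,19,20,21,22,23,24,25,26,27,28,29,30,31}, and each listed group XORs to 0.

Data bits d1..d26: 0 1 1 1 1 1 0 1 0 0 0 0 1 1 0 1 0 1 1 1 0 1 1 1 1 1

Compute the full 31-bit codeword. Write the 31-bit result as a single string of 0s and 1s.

Place data at non-parity positions: p1 p2 0 p4 1 1 1 p8 1 1 0 1 0 0 0 p16 0 1 1 0 1 0 1 1 1 0 1 1 1 1 1
p1 (pos 1,3,5,7,9,11,13,15,17,19,21,23,25,27,29,31): XOR of data positions = 0⊕1⊕1⊕1⊕0⊕0⊕0⊕0⊕1⊕1⊕1⊕1⊕1⊕1⊕1 = 0
p2 (pos 2,3,6,7,10,11,14,15,18,19,22,23,26,27,30,31): XOR of data positions = 0⊕1⊕1⊕1⊕0⊕0⊕0⊕1⊕1⊕0⊕1⊕0⊕1⊕1⊕1 = 1
p4 (pos 4,5,6,7,12,13,14,15,20,21,22,23,28,29,30,31): XOR of data positions = 1⊕1⊕1⊕1⊕0⊕0⊕0⊕0⊕1⊕0⊕1⊕1⊕1⊕1⊕1 = 0
p8 (pos 8,9,10,11,12,13,14,15,24,25,26,27,28,29,30,31): XOR of data positions = 1⊕1⊕0⊕1⊕0⊕0⊕0⊕1⊕1⊕0⊕1⊕1⊕1⊕1⊕1 = 0
p16 (pos 16,17,18,19,20,21,22,23,24,25,26,27,28,29,30,31): XOR of data positions = 0⊕1⊕1⊕0⊕1⊕0⊕1⊕1⊕1⊕0⊕1⊕1⊕1⊕1⊕1 = 1
Codeword: 0100111011010001011010111011111

0100111011010001011010111011111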